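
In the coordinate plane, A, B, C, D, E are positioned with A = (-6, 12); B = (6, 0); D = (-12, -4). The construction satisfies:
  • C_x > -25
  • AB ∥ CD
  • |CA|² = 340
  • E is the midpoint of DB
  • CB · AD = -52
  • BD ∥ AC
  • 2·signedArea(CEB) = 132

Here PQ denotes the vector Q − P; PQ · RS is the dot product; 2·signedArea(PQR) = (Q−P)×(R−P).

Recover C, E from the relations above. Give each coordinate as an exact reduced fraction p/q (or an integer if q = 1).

1. C_x = -24  [AB ∥ CD ∩ BD ∥ AC]
2. C_y = 8  [AB ∥ CD ∩ BD ∥ AC]
   → C = (-24, 8)
3. E_x = -3  [E is the midpoint of DB]
4. E_y = -2  [E is the midpoint of DB]
   → E = (-3, -2)

C = (-24, 8)
E = (-3, -2)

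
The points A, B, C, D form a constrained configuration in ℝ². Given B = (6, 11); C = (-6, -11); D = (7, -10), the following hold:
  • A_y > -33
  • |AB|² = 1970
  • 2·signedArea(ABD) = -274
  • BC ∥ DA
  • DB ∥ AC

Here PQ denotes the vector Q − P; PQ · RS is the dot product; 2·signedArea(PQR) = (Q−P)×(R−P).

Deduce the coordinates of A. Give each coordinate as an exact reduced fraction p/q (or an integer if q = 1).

1. A_x = -5  [DB ∥ AC ∩ BC ∥ DA]
2. A_y = -32  [DB ∥ AC ∩ BC ∥ DA]
   → A = (-5, -32)

A = (-5, -32)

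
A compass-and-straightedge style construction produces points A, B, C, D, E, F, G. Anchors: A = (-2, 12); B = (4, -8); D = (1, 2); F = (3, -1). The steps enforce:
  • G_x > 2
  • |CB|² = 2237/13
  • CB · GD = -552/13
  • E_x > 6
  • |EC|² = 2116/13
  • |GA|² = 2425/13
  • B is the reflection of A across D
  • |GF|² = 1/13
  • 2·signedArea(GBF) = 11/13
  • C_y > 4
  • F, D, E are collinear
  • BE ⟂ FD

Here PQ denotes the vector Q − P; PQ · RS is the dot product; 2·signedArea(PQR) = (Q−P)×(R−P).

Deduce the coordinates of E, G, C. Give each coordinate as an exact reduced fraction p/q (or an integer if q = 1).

C = (-7/13, 56/13)
E = (85/13, -82/13)
G = (37/13, -10/13)

1. E_x = 85/13  [F, D, E are collinear ∩ BE ⟂ FD]
2. E_y = -82/13  [F, D, E are collinear ∩ BE ⟂ FD]
   → E = (85/13, -82/13)
3. G_x = 37/13  [line -7·x + -1·y + 249/13 = 0 ∩ |GA|² = 2425/13]
4. G_y = -10/13  [line -7·x + -1·y + 249/13 = 0 ∩ |GA|² = 2425/13]
   → G = (37/13, -10/13)
5. C_x = -7/13  [line 24/13·x + -36/13·y + 168/13 = 0 ∩ |CB|² = 2237/13]
6. C_y = 56/13  [line 24/13·x + -36/13·y + 168/13 = 0 ∩ |CB|² = 2237/13]
   → C = (-7/13, 56/13)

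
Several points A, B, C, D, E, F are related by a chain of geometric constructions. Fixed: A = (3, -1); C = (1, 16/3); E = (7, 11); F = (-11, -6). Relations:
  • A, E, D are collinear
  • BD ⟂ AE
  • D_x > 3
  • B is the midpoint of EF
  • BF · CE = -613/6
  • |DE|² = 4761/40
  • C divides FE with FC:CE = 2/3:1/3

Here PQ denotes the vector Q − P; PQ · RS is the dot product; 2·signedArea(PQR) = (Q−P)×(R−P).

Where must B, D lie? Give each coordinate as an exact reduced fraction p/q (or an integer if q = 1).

B = (-2, 5/2)
D = (71/20, 13/20)

1. B_x = -2  [B is the midpoint of EF]
2. B_y = 5/2  [B is the midpoint of EF]
   → B = (-2, 5/2)
3. D_x = 71/20  [A, E, D are collinear ∩ BD ⟂ AE]
4. D_y = 13/20  [A, E, D are collinear ∩ BD ⟂ AE]
   → D = (71/20, 13/20)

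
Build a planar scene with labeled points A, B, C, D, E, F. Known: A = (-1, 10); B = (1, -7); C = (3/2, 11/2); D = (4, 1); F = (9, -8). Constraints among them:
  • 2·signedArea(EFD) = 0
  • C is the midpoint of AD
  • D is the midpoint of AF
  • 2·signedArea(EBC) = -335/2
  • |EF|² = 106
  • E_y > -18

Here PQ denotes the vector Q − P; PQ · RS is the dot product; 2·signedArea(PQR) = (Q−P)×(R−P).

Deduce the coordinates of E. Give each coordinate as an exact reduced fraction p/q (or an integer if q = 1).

1. E_x = 14  [2·signedArea(EFD) = 0 ∩ 2·signedArea(EBC) = -335/2]
2. E_y = -17  [2·signedArea(EFD) = 0 ∩ 2·signedArea(EBC) = -335/2]
   → E = (14, -17)

E = (14, -17)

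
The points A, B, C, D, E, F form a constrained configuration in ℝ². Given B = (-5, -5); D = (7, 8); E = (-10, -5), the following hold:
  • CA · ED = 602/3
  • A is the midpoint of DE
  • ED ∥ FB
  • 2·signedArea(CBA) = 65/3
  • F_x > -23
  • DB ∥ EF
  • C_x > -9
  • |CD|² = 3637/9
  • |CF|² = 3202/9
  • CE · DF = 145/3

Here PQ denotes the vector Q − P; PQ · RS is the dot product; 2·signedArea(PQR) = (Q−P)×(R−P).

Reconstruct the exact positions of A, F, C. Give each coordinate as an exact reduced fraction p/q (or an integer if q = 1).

A = (-3/2, 3/2)
C = (-25/3, -5)
F = (-22, -18)

1. A_x = -3/2  [A is the midpoint of DE]
2. A_y = 3/2  [A is the midpoint of DE]
   → A = (-3/2, 3/2)
3. F_x = -22  [ED ∥ FB ∩ DB ∥ EF]
4. F_y = -18  [ED ∥ FB ∩ DB ∥ EF]
   → F = (-22, -18)
5. C_x = -25/3  [CE · DF = 145/3 ∩ 2·signedArea(CBA) = 65/3]
6. C_y = -5  [CE · DF = 145/3 ∩ 2·signedArea(CBA) = 65/3]
   → C = (-25/3, -5)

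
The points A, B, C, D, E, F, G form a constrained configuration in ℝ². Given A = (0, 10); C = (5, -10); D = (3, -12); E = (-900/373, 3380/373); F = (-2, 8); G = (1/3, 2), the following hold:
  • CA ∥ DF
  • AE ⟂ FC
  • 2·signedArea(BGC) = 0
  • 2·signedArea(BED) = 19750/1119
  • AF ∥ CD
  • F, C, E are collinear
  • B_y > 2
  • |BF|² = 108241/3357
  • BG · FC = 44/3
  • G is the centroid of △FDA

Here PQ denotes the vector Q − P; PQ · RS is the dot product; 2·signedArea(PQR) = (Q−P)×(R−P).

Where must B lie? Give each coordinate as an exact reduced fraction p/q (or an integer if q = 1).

B = (65/1119, 1010/373)

1. B_x = 65/1119  [2·signedArea(BGC) = 0 ∩ 2·signedArea(BED) = 19750/1119]
2. B_y = 1010/373  [2·signedArea(BGC) = 0 ∩ 2·signedArea(BED) = 19750/1119]
   → B = (65/1119, 1010/373)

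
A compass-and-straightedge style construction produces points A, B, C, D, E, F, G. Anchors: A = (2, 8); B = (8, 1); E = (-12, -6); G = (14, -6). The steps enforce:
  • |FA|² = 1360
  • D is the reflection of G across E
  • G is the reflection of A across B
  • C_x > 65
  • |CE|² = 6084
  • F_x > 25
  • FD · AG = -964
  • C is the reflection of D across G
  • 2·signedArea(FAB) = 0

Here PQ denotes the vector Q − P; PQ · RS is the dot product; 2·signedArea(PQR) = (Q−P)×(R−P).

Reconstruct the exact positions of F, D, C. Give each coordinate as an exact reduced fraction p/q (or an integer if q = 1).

1. F_x = 26  [line 7·x + 6·y + -62 = 0 ∩ |FA|² = 1360]
2. F_y = -20  [line 7·x + 6·y + -62 = 0 ∩ |FA|² = 1360]
   → F = (26, -20)
3. D_x = -38  [D is the reflection of G across E]
4. D_y = -6  [D is the reflection of G across E]
   → D = (-38, -6)
5. C_x = 66  [C is the reflection of D across G]
6. C_y = -6  [C is the reflection of D across G]
   → C = (66, -6)

C = (66, -6)
D = (-38, -6)
F = (26, -20)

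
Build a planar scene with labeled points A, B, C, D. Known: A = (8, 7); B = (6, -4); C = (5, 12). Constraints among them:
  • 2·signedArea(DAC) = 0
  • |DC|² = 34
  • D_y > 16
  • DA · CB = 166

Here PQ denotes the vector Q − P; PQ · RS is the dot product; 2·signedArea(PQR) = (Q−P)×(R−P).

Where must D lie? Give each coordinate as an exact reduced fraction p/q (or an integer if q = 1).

1. D_x = 2  [2·signedArea(DAC) = 0 ∩ DA · CB = 166]
2. D_y = 17  [2·signedArea(DAC) = 0 ∩ DA · CB = 166]
   → D = (2, 17)

D = (2, 17)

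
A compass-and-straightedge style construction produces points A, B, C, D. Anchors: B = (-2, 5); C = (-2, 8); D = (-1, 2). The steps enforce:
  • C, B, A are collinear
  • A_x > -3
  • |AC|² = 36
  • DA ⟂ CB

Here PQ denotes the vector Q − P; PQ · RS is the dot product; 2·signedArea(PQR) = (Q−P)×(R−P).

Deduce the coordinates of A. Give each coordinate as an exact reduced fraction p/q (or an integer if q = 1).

A = (-2, 2)

1. A_x = -2  [C, B, A are collinear ∩ DA ⟂ CB]
2. A_y = 2  [C, B, A are collinear ∩ DA ⟂ CB]
   → A = (-2, 2)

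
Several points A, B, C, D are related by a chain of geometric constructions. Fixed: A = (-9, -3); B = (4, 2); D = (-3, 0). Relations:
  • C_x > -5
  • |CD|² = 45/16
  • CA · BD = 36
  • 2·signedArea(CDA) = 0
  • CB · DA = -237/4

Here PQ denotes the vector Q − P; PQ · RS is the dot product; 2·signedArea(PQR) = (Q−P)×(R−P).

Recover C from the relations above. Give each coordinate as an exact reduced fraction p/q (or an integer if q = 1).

1. C_x = -9/2  [2·signedArea(CDA) = 0 ∩ CB · DA = -237/4]
2. C_y = -3/4  [2·signedArea(CDA) = 0 ∩ CB · DA = -237/4]
   → C = (-9/2, -3/4)

C = (-9/2, -3/4)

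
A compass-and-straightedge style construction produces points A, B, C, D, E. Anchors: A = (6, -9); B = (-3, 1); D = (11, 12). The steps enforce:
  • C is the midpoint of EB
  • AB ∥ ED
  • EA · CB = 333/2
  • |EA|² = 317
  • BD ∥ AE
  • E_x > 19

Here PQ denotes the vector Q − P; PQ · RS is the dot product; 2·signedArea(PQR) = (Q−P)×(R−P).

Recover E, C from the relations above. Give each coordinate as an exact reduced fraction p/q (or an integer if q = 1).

1. E_x = 20  [AB ∥ ED ∩ BD ∥ AE]
2. E_y = 2  [AB ∥ ED ∩ BD ∥ AE]
   → E = (20, 2)
3. C_x = 17/2  [C is the midpoint of EB]
4. C_y = 3/2  [C is the midpoint of EB]
   → C = (17/2, 3/2)

C = (17/2, 3/2)
E = (20, 2)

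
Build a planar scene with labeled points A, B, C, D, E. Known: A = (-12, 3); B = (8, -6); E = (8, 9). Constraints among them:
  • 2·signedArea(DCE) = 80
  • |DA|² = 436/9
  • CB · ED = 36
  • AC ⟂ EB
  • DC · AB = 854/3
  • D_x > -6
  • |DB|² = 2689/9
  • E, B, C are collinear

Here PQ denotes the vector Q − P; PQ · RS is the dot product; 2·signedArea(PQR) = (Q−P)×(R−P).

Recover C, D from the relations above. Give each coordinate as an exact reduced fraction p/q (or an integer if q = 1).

1. C_x = 8  [E, B, C are collinear ∩ AC ⟂ EB]
2. C_y = 3  [E, B, C are collinear ∩ AC ⟂ EB]
   → C = (8, 3)
3. D_x = -16/3  [2·signedArea(DCE) = 80 ∩ CB · ED = 36]
4. D_y = 5  [2·signedArea(DCE) = 80 ∩ CB · ED = 36]
   → D = (-16/3, 5)

C = (8, 3)
D = (-16/3, 5)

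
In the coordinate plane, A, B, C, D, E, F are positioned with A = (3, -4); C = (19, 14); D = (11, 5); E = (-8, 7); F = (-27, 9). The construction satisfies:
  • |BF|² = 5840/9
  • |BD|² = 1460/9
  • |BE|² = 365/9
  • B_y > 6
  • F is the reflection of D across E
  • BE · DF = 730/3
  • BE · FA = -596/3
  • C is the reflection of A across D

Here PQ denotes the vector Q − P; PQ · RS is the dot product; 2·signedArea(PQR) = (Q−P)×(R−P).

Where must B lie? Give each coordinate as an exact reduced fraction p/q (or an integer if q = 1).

B = (-5/3, 19/3)

1. B_x = -5/3  [BE · DF = 730/3 ∩ BE · FA = -596/3]
2. B_y = 19/3  [BE · DF = 730/3 ∩ BE · FA = -596/3]
   → B = (-5/3, 19/3)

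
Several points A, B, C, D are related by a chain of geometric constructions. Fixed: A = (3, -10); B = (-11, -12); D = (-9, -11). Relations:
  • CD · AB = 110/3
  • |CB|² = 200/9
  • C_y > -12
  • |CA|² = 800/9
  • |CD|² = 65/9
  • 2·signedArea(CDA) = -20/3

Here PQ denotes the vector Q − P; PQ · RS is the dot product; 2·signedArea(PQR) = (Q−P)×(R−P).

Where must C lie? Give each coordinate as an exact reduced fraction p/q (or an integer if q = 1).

C = (-19/3, -34/3)

1. C_x = -19/3  [2·signedArea(CDA) = -20/3 ∩ CD · AB = 110/3]
2. C_y = -34/3  [2·signedArea(CDA) = -20/3 ∩ CD · AB = 110/3]
   → C = (-19/3, -34/3)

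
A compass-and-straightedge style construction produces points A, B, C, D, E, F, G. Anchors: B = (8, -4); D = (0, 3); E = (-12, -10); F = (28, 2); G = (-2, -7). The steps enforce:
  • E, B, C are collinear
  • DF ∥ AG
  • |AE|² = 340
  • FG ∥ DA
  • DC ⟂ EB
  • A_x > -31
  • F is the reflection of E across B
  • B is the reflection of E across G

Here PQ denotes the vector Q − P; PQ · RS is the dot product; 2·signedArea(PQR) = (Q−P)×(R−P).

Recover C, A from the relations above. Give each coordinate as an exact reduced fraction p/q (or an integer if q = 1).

1. C_x = 282/109  [E, B, C are collinear ∩ DC ⟂ EB]
2. C_y = -613/109  [E, B, C are collinear ∩ DC ⟂ EB]
   → C = (282/109, -613/109)
3. A_x = -30  [DF ∥ AG ∩ FG ∥ DA]
4. A_y = -6  [DF ∥ AG ∩ FG ∥ DA]
   → A = (-30, -6)

A = (-30, -6)
C = (282/109, -613/109)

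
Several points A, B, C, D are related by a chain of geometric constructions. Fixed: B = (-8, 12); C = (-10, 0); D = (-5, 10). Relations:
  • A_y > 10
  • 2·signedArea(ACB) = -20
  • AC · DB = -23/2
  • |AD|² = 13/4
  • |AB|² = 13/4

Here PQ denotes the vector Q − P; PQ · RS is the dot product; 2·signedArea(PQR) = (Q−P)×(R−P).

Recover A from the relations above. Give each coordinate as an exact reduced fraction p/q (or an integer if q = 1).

A = (-13/2, 11)

1. A_x = -13/2  [2·signedArea(ACB) = -20 ∩ AC · DB = -23/2]
2. A_y = 11  [2·signedArea(ACB) = -20 ∩ AC · DB = -23/2]
   → A = (-13/2, 11)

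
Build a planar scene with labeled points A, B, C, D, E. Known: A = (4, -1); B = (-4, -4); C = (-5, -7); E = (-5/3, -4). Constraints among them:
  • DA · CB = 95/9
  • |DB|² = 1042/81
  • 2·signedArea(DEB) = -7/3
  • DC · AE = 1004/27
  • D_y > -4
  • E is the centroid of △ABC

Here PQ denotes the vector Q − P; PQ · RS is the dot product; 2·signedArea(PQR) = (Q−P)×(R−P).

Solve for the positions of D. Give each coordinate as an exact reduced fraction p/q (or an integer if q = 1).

D = (-5/9, -3)

1. D_x = -5/9  [2·signedArea(DEB) = -7/3 ∩ DC · AE = 1004/27]
2. D_y = -3  [2·signedArea(DEB) = -7/3 ∩ DC · AE = 1004/27]
   → D = (-5/9, -3)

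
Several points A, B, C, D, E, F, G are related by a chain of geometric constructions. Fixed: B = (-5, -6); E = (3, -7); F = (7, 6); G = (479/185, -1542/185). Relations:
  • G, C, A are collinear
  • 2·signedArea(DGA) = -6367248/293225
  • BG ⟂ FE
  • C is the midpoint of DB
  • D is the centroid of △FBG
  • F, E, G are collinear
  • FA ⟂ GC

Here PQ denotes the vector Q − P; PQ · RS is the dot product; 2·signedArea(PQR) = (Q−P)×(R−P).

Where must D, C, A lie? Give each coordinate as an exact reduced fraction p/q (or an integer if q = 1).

A = (-125597/58645, -47130/11729)
C = (-321/185, -812/185)
D = (283/185, -514/185)

1. D_x = 283/185  [D is the centroid of △FBG]
2. D_y = -514/185  [D is the centroid of △FBG]
   → D = (283/185, -514/185)
3. C_x = -321/185  [C is the midpoint of DB]
4. C_y = -812/185  [C is the midpoint of DB]
   → C = (-321/185, -812/185)
5. A_x = -125597/58645  [G, C, A are collinear ∩ FA ⟂ GC]
6. A_y = -47130/11729  [G, C, A are collinear ∩ FA ⟂ GC]
   → A = (-125597/58645, -47130/11729)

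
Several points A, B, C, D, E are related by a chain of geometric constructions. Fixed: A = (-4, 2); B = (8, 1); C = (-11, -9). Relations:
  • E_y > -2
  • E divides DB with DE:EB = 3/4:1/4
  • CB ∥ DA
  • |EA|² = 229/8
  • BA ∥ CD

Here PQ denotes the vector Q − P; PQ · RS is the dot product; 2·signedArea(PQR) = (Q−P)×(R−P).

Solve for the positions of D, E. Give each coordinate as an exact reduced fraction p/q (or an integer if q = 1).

D = (-23, -8)
E = (1/4, -5/4)

1. D_x = -23  [CB ∥ DA ∩ BA ∥ CD]
2. D_y = -8  [CB ∥ DA ∩ BA ∥ CD]
   → D = (-23, -8)
3. E_x = 1/4  [E divides DB with DE:EB = 3/4:1/4]
4. E_y = -5/4  [E divides DB with DE:EB = 3/4:1/4]
   → E = (1/4, -5/4)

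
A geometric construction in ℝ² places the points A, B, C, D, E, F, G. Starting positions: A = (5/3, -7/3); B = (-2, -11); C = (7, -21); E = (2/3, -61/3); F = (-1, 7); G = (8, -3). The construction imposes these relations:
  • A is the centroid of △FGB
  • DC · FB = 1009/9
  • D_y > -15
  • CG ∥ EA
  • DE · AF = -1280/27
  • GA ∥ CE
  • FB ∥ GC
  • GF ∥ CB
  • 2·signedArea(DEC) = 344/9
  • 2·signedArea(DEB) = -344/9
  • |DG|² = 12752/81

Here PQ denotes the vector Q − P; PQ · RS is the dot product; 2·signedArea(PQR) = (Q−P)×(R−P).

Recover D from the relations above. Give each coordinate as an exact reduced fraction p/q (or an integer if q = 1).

1. D_x = 28/9  [2·signedArea(DEB) = -344/9 ∩ 2·signedArea(DEC) = 344/9]
2. D_y = -131/9  [2·signedArea(DEB) = -344/9 ∩ 2·signedArea(DEC) = 344/9]
   → D = (28/9, -131/9)

D = (28/9, -131/9)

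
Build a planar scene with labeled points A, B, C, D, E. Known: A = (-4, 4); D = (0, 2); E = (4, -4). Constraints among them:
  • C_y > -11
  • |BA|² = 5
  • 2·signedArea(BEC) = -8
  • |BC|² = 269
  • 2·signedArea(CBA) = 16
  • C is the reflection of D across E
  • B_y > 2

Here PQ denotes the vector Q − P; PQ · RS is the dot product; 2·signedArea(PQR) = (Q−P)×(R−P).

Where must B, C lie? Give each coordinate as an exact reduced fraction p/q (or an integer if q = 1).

B = (-2, 3)
C = (8, -10)

1. C_x = 8  [C is the reflection of D across E]
2. C_y = -10  [C is the reflection of D across E]
   → C = (8, -10)
3. B_x = -2  [2·signedArea(BEC) = -8 ∩ 2·signedArea(CBA) = 16]
4. B_y = 3  [2·signedArea(BEC) = -8 ∩ 2·signedArea(CBA) = 16]
   → B = (-2, 3)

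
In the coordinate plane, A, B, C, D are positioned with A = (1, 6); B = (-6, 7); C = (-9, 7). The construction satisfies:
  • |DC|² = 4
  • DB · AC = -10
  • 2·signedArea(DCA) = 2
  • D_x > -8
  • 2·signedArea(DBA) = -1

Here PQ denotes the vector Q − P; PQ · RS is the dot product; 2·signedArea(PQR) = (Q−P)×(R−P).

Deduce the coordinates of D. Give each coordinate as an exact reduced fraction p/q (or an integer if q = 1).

1. D_x = -7  [DB · AC = -10 ∩ 2·signedArea(DCA) = 2]
2. D_y = 7  [DB · AC = -10 ∩ 2·signedArea(DCA) = 2]
   → D = (-7, 7)

D = (-7, 7)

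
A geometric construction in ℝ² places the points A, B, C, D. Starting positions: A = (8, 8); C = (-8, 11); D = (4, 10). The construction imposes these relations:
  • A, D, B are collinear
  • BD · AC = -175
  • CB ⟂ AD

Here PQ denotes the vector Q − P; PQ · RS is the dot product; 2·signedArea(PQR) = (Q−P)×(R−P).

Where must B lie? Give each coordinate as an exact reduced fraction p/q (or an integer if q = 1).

B = (-6, 15)

1. B_x = -6  [A, D, B are collinear ∩ CB ⟂ AD]
2. B_y = 15  [A, D, B are collinear ∩ CB ⟂ AD]
   → B = (-6, 15)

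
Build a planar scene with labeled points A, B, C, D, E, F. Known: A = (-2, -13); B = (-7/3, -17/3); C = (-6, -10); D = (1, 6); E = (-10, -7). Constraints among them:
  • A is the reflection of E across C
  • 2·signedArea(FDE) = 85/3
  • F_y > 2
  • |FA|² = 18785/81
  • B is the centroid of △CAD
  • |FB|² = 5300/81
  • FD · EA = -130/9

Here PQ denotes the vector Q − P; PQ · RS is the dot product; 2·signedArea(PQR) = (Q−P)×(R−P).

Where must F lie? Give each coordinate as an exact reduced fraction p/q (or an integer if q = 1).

1. F_x = -1/9  [2·signedArea(FDE) = 85/3 ∩ FD · EA = -130/9]
2. F_y = 19/9  [2·signedArea(FDE) = 85/3 ∩ FD · EA = -130/9]
   → F = (-1/9, 19/9)

F = (-1/9, 19/9)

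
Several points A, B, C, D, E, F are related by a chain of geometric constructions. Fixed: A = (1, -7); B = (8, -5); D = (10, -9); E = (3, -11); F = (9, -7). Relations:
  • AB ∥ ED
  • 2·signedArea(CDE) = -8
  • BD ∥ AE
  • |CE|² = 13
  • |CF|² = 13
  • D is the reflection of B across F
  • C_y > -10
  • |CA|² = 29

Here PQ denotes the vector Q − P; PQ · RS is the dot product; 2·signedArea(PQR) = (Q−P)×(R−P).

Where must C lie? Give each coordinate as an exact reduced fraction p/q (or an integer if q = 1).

1. C_x = 6  [line 2·x + -7·y + -75 = 0 ∩ |CE|² = 13]
2. C_y = -9  [line 2·x + -7·y + -75 = 0 ∩ |CE|² = 13]
   → C = (6, -9)

C = (6, -9)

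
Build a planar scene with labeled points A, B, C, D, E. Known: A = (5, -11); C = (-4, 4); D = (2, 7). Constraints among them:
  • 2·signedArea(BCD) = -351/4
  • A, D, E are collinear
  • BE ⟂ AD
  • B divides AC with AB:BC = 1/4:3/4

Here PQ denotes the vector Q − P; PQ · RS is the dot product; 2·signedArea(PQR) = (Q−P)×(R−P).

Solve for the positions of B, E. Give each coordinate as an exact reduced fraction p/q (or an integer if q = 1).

1. B_x = 11/4  [B divides AC with AB:BC = 1/4:3/4]
2. B_y = -29/4  [B divides AC with AB:BC = 1/4:3/4]
   → B = (11/4, -29/4)
3. E_x = 641/148  [A, D, E are collinear ∩ BE ⟂ AD]
4. E_y = -517/74  [A, D, E are collinear ∩ BE ⟂ AD]
   → E = (641/148, -517/74)

B = (11/4, -29/4)
E = (641/148, -517/74)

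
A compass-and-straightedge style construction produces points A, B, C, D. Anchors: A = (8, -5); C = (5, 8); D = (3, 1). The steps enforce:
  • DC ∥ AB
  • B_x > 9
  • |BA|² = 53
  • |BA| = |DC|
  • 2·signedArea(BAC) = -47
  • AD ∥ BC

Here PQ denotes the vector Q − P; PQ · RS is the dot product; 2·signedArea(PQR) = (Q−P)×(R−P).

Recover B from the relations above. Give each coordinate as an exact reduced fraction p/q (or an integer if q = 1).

1. B_x = 10  [AD ∥ BC ∩ DC ∥ AB]
2. B_y = 2  [AD ∥ BC ∩ DC ∥ AB]
   → B = (10, 2)

B = (10, 2)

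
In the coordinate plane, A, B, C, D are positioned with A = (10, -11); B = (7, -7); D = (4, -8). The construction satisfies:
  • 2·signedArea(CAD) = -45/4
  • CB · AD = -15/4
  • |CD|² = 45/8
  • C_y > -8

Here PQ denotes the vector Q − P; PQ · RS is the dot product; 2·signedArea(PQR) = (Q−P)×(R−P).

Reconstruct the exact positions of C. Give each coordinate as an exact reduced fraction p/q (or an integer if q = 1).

1. C_x = 25/4  [CB · AD = -15/4 ∩ 2·signedArea(CAD) = -45/4]
2. C_y = -29/4  [CB · AD = -15/4 ∩ 2·signedArea(CAD) = -45/4]
   → C = (25/4, -29/4)

C = (25/4, -29/4)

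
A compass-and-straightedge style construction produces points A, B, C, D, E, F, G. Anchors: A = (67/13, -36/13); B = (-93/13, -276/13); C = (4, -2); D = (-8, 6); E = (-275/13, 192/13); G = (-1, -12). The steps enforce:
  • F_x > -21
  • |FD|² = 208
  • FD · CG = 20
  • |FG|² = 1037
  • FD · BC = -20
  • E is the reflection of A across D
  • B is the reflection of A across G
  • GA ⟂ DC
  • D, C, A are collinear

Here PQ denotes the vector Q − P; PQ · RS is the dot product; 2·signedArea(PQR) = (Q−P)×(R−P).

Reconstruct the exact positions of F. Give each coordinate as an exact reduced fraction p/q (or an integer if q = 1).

F = (-20, 14)

1. F_x = -20  [FD · CG = 20 ∩ FD · BC = -20]
2. F_y = 14  [FD · CG = 20 ∩ FD · BC = -20]
   → F = (-20, 14)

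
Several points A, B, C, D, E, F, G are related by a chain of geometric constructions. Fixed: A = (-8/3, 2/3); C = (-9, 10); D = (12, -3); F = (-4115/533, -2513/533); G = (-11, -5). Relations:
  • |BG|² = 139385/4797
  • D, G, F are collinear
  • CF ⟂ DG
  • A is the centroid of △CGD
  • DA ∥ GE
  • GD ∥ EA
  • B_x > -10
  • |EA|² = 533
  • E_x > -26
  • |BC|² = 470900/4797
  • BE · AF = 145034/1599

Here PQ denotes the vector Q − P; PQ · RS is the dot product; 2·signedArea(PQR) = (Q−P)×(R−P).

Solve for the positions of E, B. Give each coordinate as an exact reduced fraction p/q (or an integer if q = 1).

1. E_x = -77/3  [GD ∥ EA ∩ DA ∥ GE]
2. E_y = -4/3  [GD ∥ EA ∩ DA ∥ GE]
   → E = (-77/3, -4/3)
3. B_x = -4925/533  [line 8081/1599·x + 8605/1599·y + 221555/4797 = 0 ∩ |BC|² = 470900/4797]
4. B_y = 152/1599  [line 8081/1599·x + 8605/1599·y + 221555/4797 = 0 ∩ |BC|² = 470900/4797]
   → B = (-4925/533, 152/1599)

B = (-4925/533, 152/1599)
E = (-77/3, -4/3)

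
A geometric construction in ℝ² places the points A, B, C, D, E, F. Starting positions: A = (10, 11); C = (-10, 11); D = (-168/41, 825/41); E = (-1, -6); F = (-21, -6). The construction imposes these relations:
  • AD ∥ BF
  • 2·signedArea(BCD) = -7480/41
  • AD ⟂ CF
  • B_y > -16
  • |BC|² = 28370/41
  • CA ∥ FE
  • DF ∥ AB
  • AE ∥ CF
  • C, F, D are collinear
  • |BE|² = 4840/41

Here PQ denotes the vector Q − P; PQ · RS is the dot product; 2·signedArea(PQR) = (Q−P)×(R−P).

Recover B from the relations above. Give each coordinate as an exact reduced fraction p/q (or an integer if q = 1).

B = (-283/41, -620/41)

1. B_x = -283/41  [AD ∥ BF ∩ DF ∥ AB]
2. B_y = -620/41  [AD ∥ BF ∩ DF ∥ AB]
   → B = (-283/41, -620/41)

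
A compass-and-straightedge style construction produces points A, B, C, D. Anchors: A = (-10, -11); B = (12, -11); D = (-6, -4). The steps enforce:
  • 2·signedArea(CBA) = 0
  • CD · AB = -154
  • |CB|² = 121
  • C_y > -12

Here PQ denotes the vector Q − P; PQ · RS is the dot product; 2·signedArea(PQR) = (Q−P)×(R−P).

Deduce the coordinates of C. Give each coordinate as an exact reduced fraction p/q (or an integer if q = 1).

1. C_x = 1  [2·signedArea(CBA) = 0 ∩ CD · AB = -154]
2. C_y = -11  [2·signedArea(CBA) = 0 ∩ CD · AB = -154]
   → C = (1, -11)

C = (1, -11)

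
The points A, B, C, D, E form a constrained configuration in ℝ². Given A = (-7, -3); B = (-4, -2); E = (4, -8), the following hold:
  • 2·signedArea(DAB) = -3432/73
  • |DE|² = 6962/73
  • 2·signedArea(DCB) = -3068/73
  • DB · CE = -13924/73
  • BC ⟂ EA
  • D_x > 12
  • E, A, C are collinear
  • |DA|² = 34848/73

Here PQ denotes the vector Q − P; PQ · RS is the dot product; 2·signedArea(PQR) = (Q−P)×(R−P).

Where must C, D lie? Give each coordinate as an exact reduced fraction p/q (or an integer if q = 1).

1. C_x = -357/73  [E, A, C are collinear ∩ BC ⟂ EA]
2. C_y = -289/73  [E, A, C are collinear ∩ BC ⟂ EA]
   → C = (-357/73, -289/73)
3. D_x = 941/73  [2·signedArea(DAB) = -3432/73 ∩ 2·signedArea(DCB) = -3068/73]
4. D_y = -879/73  [2·signedArea(DAB) = -3432/73 ∩ 2·signedArea(DCB) = -3068/73]
   → D = (941/73, -879/73)

C = (-357/73, -289/73)
D = (941/73, -879/73)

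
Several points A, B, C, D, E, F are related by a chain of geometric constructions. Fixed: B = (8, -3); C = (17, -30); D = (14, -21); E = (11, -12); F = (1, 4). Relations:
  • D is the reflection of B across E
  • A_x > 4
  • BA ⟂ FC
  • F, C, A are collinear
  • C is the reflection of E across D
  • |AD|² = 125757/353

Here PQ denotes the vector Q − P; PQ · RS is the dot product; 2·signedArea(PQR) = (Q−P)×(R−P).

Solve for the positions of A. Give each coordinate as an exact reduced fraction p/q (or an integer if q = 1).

A = (1753/353, -1563/353)

1. A_x = 1753/353  [F, C, A are collinear ∩ BA ⟂ FC]
2. A_y = -1563/353  [F, C, A are collinear ∩ BA ⟂ FC]
   → A = (1753/353, -1563/353)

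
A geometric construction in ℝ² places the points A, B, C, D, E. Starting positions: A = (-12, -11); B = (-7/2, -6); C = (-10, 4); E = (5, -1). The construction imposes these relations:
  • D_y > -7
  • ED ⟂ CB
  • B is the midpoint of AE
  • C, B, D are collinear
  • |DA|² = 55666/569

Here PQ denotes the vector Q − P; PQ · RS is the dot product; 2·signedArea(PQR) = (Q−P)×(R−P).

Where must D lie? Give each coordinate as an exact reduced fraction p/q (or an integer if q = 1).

1. D_x = -1855/569  [C, B, D are collinear ∩ ED ⟂ CB]
2. D_y = -3624/569  [C, B, D are collinear ∩ ED ⟂ CB]
   → D = (-1855/569, -3624/569)

D = (-1855/569, -3624/569)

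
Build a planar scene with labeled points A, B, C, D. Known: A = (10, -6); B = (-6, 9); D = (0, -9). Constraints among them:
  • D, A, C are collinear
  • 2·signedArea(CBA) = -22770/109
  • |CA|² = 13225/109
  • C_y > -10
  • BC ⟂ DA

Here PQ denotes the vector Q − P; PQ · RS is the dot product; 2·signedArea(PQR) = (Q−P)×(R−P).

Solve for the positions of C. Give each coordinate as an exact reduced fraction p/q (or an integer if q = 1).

C = (-60/109, -999/109)

1. C_x = -60/109  [D, A, C are collinear ∩ BC ⟂ DA]
2. C_y = -999/109  [D, A, C are collinear ∩ BC ⟂ DA]
   → C = (-60/109, -999/109)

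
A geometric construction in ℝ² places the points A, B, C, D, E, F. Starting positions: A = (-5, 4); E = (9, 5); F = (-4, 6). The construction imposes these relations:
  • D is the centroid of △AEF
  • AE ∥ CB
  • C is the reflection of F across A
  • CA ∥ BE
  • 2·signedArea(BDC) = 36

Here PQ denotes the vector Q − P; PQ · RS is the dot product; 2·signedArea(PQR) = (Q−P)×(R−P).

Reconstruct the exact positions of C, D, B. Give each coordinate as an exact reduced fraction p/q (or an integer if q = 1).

B = (8, 3)
C = (-6, 2)
D = (0, 5)

1. C_x = -6  [C is the reflection of F across A]
2. C_y = 2  [C is the reflection of F across A]
   → C = (-6, 2)
3. D_x = 0  [D is the centroid of △AEF]
4. D_y = 5  [D is the centroid of △AEF]
   → D = (0, 5)
5. B_x = 8  [CA ∥ BE ∩ AE ∥ CB]
6. B_y = 3  [CA ∥ BE ∩ AE ∥ CB]
   → B = (8, 3)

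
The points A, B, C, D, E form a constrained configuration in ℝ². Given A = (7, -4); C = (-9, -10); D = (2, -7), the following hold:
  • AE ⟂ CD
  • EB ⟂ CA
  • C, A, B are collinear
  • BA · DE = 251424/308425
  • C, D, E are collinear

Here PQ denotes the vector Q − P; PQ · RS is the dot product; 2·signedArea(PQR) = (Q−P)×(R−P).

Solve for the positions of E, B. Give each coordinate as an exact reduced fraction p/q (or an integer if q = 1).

B = (32567/4745, -19223/4745)
E = (482/65, -359/65)

1. E_x = 482/65  [C, D, E are collinear ∩ AE ⟂ CD]
2. E_y = -359/65  [C, D, E are collinear ∩ AE ⟂ CD]
   → E = (482/65, -359/65)
3. B_x = 32567/4745  [C, A, B are collinear ∩ EB ⟂ CA]
4. B_y = -19223/4745  [C, A, B are collinear ∩ EB ⟂ CA]
   → B = (32567/4745, -19223/4745)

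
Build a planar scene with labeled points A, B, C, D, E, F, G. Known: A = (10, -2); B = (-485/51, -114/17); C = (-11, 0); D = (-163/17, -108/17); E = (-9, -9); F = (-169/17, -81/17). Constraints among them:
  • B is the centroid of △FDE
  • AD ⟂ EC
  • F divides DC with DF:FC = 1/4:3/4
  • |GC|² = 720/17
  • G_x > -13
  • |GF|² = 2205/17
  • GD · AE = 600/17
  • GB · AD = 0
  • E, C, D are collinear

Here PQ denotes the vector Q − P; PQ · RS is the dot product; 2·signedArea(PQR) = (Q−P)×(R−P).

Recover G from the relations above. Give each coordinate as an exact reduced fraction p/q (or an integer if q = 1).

1. G_x = -211/17  [GB · AD = 0 ∩ GD · AE = 600/17]
2. G_y = 108/17  [GB · AD = 0 ∩ GD · AE = 600/17]
   → G = (-211/17, 108/17)

G = (-211/17, 108/17)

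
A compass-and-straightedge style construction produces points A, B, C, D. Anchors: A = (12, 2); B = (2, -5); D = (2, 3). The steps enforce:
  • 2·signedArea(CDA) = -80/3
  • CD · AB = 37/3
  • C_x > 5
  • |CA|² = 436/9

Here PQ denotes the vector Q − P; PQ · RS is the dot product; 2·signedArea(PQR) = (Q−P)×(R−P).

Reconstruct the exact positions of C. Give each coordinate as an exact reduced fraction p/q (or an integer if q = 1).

1. C_x = 16/3  [2·signedArea(CDA) = -80/3 ∩ CD · AB = 37/3]
2. C_y = 0  [2·signedArea(CDA) = -80/3 ∩ CD · AB = 37/3]
   → C = (16/3, 0)

C = (16/3, 0)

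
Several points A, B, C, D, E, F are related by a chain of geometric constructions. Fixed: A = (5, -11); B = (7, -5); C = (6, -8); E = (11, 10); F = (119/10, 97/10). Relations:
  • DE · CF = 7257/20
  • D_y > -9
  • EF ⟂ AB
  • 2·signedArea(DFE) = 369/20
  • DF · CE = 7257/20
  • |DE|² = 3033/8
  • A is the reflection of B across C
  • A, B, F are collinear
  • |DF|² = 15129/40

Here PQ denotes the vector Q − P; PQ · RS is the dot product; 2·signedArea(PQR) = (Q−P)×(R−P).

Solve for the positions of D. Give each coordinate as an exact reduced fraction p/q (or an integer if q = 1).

D = (23/4, -35/4)

1. D_x = 23/4  [DF · CE = 7257/20 ∩ DE · CF = 7257/20]
2. D_y = -35/4  [DF · CE = 7257/20 ∩ DE · CF = 7257/20]
   → D = (23/4, -35/4)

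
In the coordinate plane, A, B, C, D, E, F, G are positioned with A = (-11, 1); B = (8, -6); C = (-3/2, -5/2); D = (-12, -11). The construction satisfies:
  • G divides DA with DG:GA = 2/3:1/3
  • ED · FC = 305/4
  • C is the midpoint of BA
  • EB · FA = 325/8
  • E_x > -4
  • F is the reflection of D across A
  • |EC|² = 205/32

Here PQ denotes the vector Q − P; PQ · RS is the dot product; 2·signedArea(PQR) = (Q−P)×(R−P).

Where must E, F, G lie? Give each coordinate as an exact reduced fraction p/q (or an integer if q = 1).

1. F_x = -10  [F is the reflection of D across A]
2. F_y = 13  [F is the reflection of D across A]
   → F = (-10, 13)
3. G_x = -34/3  [G divides DA with DG:GA = 2/3:1/3]
4. G_y = -3  [G divides DA with DG:GA = 2/3:1/3]
   → G = (-34/3, -3)
5. E_x = -31/8  [EB · FA = 325/8 ∩ ED · FC = 305/4]
6. E_y = -13/8  [EB · FA = 325/8 ∩ ED · FC = 305/4]
   → E = (-31/8, -13/8)

E = (-31/8, -13/8)
F = (-10, 13)
G = (-34/3, -3)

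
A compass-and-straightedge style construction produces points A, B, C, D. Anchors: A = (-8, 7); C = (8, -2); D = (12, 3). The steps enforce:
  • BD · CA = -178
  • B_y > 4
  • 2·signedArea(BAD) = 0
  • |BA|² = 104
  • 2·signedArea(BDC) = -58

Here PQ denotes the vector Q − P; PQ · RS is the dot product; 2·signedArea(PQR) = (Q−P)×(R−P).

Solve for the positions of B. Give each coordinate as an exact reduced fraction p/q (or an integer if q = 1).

B = (2, 5)

1. B_x = 2  [2·signedArea(BAD) = 0 ∩ BD · CA = -178]
2. B_y = 5  [2·signedArea(BAD) = 0 ∩ BD · CA = -178]
   → B = (2, 5)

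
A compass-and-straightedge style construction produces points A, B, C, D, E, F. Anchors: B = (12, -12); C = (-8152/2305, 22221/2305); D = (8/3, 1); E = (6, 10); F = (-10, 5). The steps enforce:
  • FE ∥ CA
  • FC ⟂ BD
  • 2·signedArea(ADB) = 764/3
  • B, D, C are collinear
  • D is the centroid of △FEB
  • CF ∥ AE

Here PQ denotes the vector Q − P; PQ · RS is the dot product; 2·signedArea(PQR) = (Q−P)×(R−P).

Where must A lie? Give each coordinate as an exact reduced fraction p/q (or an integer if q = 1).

A = (28728/2305, 33746/2305)

1. A_x = 28728/2305  [CF ∥ AE ∩ FE ∥ CA]
2. A_y = 33746/2305  [CF ∥ AE ∩ FE ∥ CA]
   → A = (28728/2305, 33746/2305)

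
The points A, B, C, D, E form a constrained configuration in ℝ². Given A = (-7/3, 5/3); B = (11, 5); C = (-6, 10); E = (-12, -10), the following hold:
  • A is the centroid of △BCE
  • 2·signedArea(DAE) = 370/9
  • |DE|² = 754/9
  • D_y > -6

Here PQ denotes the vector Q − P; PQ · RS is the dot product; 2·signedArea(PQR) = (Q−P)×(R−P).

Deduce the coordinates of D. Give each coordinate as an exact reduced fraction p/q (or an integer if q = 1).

1. D_x = -13/3  [line 35/3·x + -29/3·y + 20/9 = 0 ∩ |DE|² = 754/9]
2. D_y = -5  [line 35/3·x + -29/3·y + 20/9 = 0 ∩ |DE|² = 754/9]
   → D = (-13/3, -5)

D = (-13/3, -5)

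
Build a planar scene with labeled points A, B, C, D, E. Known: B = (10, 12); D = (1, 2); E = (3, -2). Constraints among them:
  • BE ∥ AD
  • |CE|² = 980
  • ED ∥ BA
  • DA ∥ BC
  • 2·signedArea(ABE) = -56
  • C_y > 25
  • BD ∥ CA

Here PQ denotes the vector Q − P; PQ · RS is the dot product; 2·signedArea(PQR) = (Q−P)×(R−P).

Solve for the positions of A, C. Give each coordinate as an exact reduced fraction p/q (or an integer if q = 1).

1. A_x = 8  [BE ∥ AD ∩ ED ∥ BA]
2. A_y = 16  [BE ∥ AD ∩ ED ∥ BA]
   → A = (8, 16)
3. C_x = 17  [BD ∥ CA ∩ DA ∥ BC]
4. C_y = 26  [BD ∥ CA ∩ DA ∥ BC]
   → C = (17, 26)

A = (8, 16)
C = (17, 26)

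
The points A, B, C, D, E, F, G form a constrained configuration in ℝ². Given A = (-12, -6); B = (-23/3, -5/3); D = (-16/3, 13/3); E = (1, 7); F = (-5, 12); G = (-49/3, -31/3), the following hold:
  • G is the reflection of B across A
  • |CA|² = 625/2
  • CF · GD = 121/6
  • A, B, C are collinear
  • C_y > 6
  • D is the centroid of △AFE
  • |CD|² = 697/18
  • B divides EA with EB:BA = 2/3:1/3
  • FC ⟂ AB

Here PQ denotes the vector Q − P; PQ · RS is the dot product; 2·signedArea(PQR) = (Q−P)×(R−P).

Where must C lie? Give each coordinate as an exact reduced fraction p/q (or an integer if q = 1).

1. C_x = 1/2  [A, B, C are collinear ∩ FC ⟂ AB]
2. C_y = 13/2  [A, B, C are collinear ∩ FC ⟂ AB]
   → C = (1/2, 13/2)

C = (1/2, 13/2)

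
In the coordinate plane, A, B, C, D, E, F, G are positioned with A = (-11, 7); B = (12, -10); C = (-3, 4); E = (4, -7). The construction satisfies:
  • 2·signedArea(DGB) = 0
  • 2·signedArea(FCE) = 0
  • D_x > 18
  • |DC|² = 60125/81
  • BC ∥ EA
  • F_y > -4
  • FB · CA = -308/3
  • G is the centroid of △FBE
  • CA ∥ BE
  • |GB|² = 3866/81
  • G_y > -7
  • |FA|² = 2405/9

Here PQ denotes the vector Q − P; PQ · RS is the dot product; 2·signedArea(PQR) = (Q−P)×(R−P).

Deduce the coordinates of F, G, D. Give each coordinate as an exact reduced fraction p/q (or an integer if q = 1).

D = (163/9, -119/9)
F = (5/3, -10/3)
G = (53/9, -61/9)

1. F_x = 5/3  [2·signedArea(FCE) = 0 ∩ FB · CA = -308/3]
2. F_y = -10/3  [2·signedArea(FCE) = 0 ∩ FB · CA = -308/3]
   → F = (5/3, -10/3)
3. G_x = 53/9  [G is the centroid of △FBE]
4. G_y = -61/9  [G is the centroid of △FBE]
   → G = (53/9, -61/9)
5. D_x = 163/9  [line 29/9·x + 55/9·y + 202/9 = 0 ∩ |DC|² = 60125/81]
6. D_y = -119/9  [line 29/9·x + 55/9·y + 202/9 = 0 ∩ |DC|² = 60125/81]
   → D = (163/9, -119/9)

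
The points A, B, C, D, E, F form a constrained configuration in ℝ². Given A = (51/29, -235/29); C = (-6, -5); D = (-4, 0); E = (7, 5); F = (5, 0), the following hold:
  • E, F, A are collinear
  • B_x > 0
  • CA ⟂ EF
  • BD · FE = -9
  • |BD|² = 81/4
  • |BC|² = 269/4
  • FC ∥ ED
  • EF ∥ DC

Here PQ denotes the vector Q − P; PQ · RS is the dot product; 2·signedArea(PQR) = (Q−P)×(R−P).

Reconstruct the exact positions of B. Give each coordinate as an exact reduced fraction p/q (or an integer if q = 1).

1. B_x = 1/2  [line -2·x + -5·y + 1 = 0 ∩ |BC|² = 269/4]
2. B_y = 0  [line -2·x + -5·y + 1 = 0 ∩ |BC|² = 269/4]
   → B = (1/2, 0)

B = (1/2, 0)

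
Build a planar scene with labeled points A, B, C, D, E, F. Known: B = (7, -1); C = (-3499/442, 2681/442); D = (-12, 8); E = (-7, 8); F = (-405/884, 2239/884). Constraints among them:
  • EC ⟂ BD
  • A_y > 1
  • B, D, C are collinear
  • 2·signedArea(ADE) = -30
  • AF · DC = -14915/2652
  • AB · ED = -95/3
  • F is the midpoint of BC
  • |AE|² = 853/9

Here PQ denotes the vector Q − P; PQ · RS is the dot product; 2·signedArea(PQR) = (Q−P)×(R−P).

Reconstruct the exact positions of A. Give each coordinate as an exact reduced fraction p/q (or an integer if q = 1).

A = (2/3, 2)

1. A_x = 2/3  [2·signedArea(ADE) = -30 ∩ AB · ED = -95/3]
2. A_y = 2  [2·signedArea(ADE) = -30 ∩ AB · ED = -95/3]
   → A = (2/3, 2)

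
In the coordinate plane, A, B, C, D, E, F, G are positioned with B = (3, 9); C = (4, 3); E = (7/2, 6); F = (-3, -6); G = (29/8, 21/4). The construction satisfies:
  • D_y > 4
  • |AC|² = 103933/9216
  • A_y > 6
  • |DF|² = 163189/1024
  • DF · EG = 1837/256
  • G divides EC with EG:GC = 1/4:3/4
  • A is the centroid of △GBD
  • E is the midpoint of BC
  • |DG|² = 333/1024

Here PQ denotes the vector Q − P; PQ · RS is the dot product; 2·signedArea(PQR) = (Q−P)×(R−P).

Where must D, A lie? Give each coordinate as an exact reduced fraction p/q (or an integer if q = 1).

A = (331/96, 101/16)
D = (119/32, 75/16)

1. D_x = 119/32  [line -1/8·x + 3/4·y + -781/256 = 0 ∩ |DF|² = 163189/1024]
2. D_y = 75/16  [line -1/8·x + 3/4·y + -781/256 = 0 ∩ |DF|² = 163189/1024]
   → D = (119/32, 75/16)
3. A_x = 331/96  [A is the centroid of △GBD]
4. A_y = 101/16  [A is the centroid of △GBD]
   → A = (331/96, 101/16)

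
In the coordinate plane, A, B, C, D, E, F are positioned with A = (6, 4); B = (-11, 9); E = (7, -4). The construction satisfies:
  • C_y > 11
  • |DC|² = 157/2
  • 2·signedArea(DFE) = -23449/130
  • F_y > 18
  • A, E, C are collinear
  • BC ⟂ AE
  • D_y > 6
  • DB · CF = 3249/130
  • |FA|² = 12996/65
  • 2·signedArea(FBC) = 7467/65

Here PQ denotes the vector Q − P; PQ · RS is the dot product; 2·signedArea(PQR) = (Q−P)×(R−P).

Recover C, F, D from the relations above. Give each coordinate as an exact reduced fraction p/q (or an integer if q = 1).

C = (333/65, 716/65)
D = (-5/2, 13/2)
F = (276/65, 1172/65)

1. C_x = 333/65  [A, E, C are collinear ∩ BC ⟂ AE]
2. C_y = 716/65  [A, E, C are collinear ∩ BC ⟂ AE]
   → C = (333/65, 716/65)
3. F_x = 276/65  [line -131/65·x + 1048/65·y + -3668/13 = 0 ∩ |FA|² = 12996/65]
4. F_y = 1172/65  [line -131/65·x + 1048/65·y + -3668/13 = 0 ∩ |FA|² = 12996/65]
   → F = (276/65, 1172/65)
5. D_x = -5/2  [2·signedArea(DFE) = -23449/130 ∩ DB · CF = 3249/130]
6. D_y = 13/2  [2·signedArea(DFE) = -23449/130 ∩ DB · CF = 3249/130]
   → D = (-5/2, 13/2)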